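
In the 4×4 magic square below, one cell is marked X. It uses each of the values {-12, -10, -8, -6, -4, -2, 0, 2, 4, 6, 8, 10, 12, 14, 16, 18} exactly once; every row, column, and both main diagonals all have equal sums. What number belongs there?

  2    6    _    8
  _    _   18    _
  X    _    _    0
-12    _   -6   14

10

The 16 entries sum to 48, so each line sums to 48/4 = 12.
From row 1, 12 − (2 + 6 + 8) gives (1,3) = -4.
Row 4 needs 12; the known cells sum to -4, so (4,2) = 16.
Column 3 needs 12; the known cells sum to 8, so (3,3) = 4.
Column 4 must total 12; the given cells sum to 22, so (2,4) = -10.
Main diagonal: 2 + 4 + 14 + ? = 12, so (2,2) = -8.
The remaining cell in anti-diagonal is (3,2) = 12 − 14 = -2.
Using row 2: -8 + 18 + (-10) + ? → (2,1) = 12 − 0 = 12.
Row 3 needs 12; the known cells sum to 2, so (3,1) = 10.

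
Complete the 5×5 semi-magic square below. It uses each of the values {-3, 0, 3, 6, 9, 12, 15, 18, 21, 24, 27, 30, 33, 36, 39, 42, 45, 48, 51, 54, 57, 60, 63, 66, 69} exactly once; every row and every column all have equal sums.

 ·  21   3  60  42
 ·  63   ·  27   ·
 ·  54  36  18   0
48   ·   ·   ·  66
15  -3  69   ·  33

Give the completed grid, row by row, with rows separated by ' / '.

39 21 3 60 42 / 6 63 45 27 24 / 57 54 36 18 0 / 48 30 12 9 66 / 15 -3 69 51 33

The 25 entries sum to 825, so each line sums to 825/5 = 165.
Row 1 needs 165; the known cells sum to 126, so (1,1) = 39.
Row 3 must total 165; the given cells sum to 108, so (3,1) = 57.
From row 5, 165 − (15 + (-3) + 69 + 33) gives (5,4) = 51.
From column 1, 165 − (39 + 57 + 48 + 15) gives (2,1) = 6.
Column 2 needs 165; the known cells sum to 135, so (4,2) = 30.
Column 4 must total 165; the given cells sum to 156, so (4,4) = 9.
Column 5 must total 165; the given cells sum to 141, so (2,5) = 24.
From row 2, 165 − (6 + 63 + 27 + 24) gives (2,3) = 45.
Row 4 must total 165; the given cells sum to 153, so (4,3) = 12.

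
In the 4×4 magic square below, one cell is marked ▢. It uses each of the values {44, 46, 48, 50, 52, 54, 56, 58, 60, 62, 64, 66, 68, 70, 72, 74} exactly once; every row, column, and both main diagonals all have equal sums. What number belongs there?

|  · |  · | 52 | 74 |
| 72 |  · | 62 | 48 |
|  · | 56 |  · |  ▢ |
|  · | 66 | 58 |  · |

The 16 entries sum to 944, so each line sums to 944/4 = 236.
Row 2 needs 236; the known cells sum to 182, so (2,2) = 54.
Column 2: 54 + 56 + 66 + ? = 236, so (1,2) = 60.
Using column 3: 52 + 62 + 58 + ? → (3,3) = 236 − 172 = 64.
From anti-diagonal, 236 − (74 + 62 + 56) gives (4,1) = 44.
Using row 1: 60 + 52 + 74 + ? → (1,1) = 236 − 186 = 50.
Row 4 must total 236; the given cells sum to 168, so (4,4) = 68.
The remaining cell in column 1 is (3,1) = 236 − 166 = 70.
Column 4: 74 + 48 + 68 + ? = 236, so (3,4) = 46.

46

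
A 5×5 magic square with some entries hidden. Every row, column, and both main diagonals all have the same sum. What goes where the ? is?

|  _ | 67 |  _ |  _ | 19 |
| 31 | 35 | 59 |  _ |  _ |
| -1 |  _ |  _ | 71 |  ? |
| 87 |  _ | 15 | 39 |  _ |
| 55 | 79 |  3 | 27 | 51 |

75

Row 5 is complete and sums to 215; that is the magic constant.
The remaining cell in column 1 is (1,1) = 215 − 172 = 43.
From main diagonal, 215 − (43 + 35 + 39 + 51) gives (3,3) = 47.
Column 3 must total 215; the given cells sum to 124, so (1,3) = 91.
From row 1, 215 − (43 + 67 + 91 + 19) gives (1,4) = -5.
Column 4 needs 215; the known cells sum to 132, so (2,4) = 83.
Anti-diagonal needs 215; the known cells sum to 204, so (4,2) = 11.
Row 2 must total 215; the given cells sum to 208, so (2,5) = 7.
Row 4: 87 + 11 + 15 + 39 + ? = 215, so (4,5) = 63.
Using column 2: 67 + 35 + 11 + 79 + ? → (3,2) = 215 − 192 = 23.
Using column 5: 19 + 7 + 63 + 51 + ? → (3,5) = 215 − 140 = 75.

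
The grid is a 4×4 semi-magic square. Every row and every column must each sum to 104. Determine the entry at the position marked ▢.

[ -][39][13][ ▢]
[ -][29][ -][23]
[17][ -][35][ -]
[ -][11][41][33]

21

Using row 4: 11 + 41 + 33 + ? → (4,1) = 104 − 85 = 19.
Using column 2: 39 + 29 + 11 + ? → (3,2) = 104 − 79 = 25.
Column 3 must total 104; the given cells sum to 89, so (2,3) = 15.
Row 2 must total 104; the given cells sum to 67, so (2,1) = 37.
Row 3 needs 104; the known cells sum to 77, so (3,4) = 27.
Column 1: 37 + 17 + 19 + ? = 104, so (1,1) = 31.
Using column 4: 23 + 27 + 33 + ? → (1,4) = 104 − 83 = 21.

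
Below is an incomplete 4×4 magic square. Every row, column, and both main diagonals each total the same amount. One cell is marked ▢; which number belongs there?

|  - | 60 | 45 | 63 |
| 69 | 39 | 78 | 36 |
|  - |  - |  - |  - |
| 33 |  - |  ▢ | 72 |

Row 2 is complete and sums to 222; that is the magic constant.
Row 1 needs 222; the known cells sum to 168, so (1,1) = 54.
The remaining cell in column 1 is (3,1) = 222 − 156 = 66.
Column 4: 63 + 36 + 72 + ? = 222, so (3,4) = 51.
Using main diagonal: 54 + 39 + 72 + ? → (3,3) = 222 − 165 = 57.
From anti-diagonal, 222 − (63 + 78 + 33) gives (3,2) = 48.
Column 2: 60 + 39 + 48 + ? = 222, so (4,2) = 75.
The remaining cell in column 3 is (4,3) = 222 − 180 = 42.

42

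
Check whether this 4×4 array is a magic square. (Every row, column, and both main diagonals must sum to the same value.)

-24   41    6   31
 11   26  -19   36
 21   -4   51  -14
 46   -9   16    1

Yes

Row 1: -24 + 41 + 6 + 31 = 54.
Row 2: 11 + 26 + (-19) + 36 = 54.
Row 3: 21 + (-4) + 51 + (-14) = 54.
Row 4: 46 + (-9) + 16 + 1 = 54.
Column 1: -24 + 11 + 21 + 46 = 54.
Column 2: 41 + 26 + (-4) + (-9) = 54.
Column 3: 6 + (-19) + 51 + 16 = 54.
Column 4: 31 + 36 + (-14) + 1 = 54.
Main diagonal: -24 + 26 + 51 + 1 = 54.
Anti-diagonal: 31 + (-19) + (-4) + 46 = 54.
All lines sum to 54.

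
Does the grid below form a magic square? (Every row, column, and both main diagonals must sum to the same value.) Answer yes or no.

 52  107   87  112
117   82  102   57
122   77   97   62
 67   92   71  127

Row 1: 52 + 107 + 87 + 112 = 358.
Row 2: 117 + 82 + 102 + 57 = 358.
Row 3: 122 + 77 + 97 + 62 = 358.
Row 4: 67 + 92 + 71 + 127 = 357.
Column 1: 52 + 117 + 122 + 67 = 358.
Column 2: 107 + 82 + 77 + 92 = 358.
Column 3: 87 + 102 + 97 + 71 = 357.
Column 4: 112 + 57 + 62 + 127 = 358.
Main diagonal: 52 + 82 + 97 + 127 = 358.
Anti-diagonal: 112 + 102 + 77 + 67 = 358.

No — column 1 sums to 358 but row 4 sums to 357.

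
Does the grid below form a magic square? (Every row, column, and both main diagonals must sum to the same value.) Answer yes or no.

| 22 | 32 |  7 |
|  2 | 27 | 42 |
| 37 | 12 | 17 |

Row 1: 22 + 32 + 7 = 61.
Row 2: 2 + 27 + 42 = 71.
Row 3: 37 + 12 + 17 = 66.
Column 1: 22 + 2 + 37 = 61.
Column 2: 32 + 27 + 12 = 71.
Column 3: 7 + 42 + 17 = 66.
Main diagonal: 22 + 27 + 17 = 66.
Anti-diagonal: 7 + 27 + 37 = 71.

No — anti-diagonal sums to 71 but row 1 sums to 61.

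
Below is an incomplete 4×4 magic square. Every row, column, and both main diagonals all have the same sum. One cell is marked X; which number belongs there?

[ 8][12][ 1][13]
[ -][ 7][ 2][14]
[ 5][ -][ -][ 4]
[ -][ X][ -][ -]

6

Row 1 is complete and sums to 34; that is the magic constant.
Row 2: 7 + 2 + 14 + ? = 34, so (2,1) = 11.
Column 1 must total 34; the given cells sum to 24, so (4,1) = 10.
From column 4, 34 − (13 + 14 + 4) gives (4,4) = 3.
Using main diagonal: 8 + 7 + 3 + ? → (3,3) = 34 − 18 = 16.
Using anti-diagonal: 13 + 2 + 10 + ? → (3,2) = 34 − 25 = 9.
Column 2: 12 + 7 + 9 + ? = 34, so (4,2) = 6.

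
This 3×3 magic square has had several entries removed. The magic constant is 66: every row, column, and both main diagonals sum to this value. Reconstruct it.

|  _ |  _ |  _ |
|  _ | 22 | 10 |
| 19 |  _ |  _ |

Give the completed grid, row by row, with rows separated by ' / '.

The remaining cell in row 2 is (2,1) = 66 − 32 = 34.
Column 1 needs 66; the known cells sum to 53, so (1,1) = 13.
Main diagonal: 13 + 22 + ? = 66, so (3,3) = 31.
From anti-diagonal, 66 − (22 + 19) gives (1,3) = 25.
Row 1 must total 66; the given cells sum to 38, so (1,2) = 28.
Row 3 must total 66; the given cells sum to 50, so (3,2) = 16.

13 28 25 / 34 22 10 / 19 16 31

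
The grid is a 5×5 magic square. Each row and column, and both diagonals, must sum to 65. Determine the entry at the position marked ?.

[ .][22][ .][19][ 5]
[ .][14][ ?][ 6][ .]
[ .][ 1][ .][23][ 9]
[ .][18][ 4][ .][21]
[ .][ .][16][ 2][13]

The remaining cell in column 2 is (5,2) = 65 − 55 = 10.
Using column 4: 19 + 6 + 23 + 2 + ? → (4,4) = 65 − 50 = 15.
The remaining cell in column 5 is (2,5) = 65 − 48 = 17.
The remaining cell in row 4 is (4,1) = 65 − 58 = 7.
Row 5 must total 65; the given cells sum to 41, so (5,1) = 24.
Anti-diagonal must total 65; the given cells sum to 53, so (3,3) = 12.
The remaining cell in row 3 is (3,1) = 65 − 45 = 20.
Main diagonal must total 65; the given cells sum to 54, so (1,1) = 11.
Row 1: 11 + 22 + 19 + 5 + ? = 65, so (1,3) = 8.
The remaining cell in column 1 is (2,1) = 65 − 62 = 3.
Using column 3: 8 + 12 + 4 + 16 + ? → (2,3) = 65 − 40 = 25.

25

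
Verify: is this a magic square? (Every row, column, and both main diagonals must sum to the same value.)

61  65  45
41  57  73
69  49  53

Row 1: 61 + 65 + 45 = 171.
Row 2: 41 + 57 + 73 = 171.
Row 3: 69 + 49 + 53 = 171.
Column 1: 61 + 41 + 69 = 171.
Column 2: 65 + 57 + 49 = 171.
Column 3: 45 + 73 + 53 = 171.
Main diagonal: 61 + 57 + 53 = 171.
Anti-diagonal: 45 + 57 + 69 = 171.
All lines sum to 171.

Yes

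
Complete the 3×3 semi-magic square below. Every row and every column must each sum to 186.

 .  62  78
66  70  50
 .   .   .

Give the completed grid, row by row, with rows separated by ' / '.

46 62 78 / 66 70 50 / 74 54 58

From row 1, 186 − (62 + 78) gives (1,1) = 46.
Column 1: 46 + 66 + ? = 186, so (3,1) = 74.
From column 2, 186 − (62 + 70) gives (3,2) = 54.
Column 3 needs 186; the known cells sum to 128, so (3,3) = 58.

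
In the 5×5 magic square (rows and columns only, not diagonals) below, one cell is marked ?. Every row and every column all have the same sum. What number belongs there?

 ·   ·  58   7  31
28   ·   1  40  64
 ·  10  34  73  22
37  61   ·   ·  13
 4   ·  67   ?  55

16

Column 5 is complete and sums to 185; that is the magic constant.
Row 2 must total 185; the given cells sum to 133, so (2,2) = 52.
Row 3 needs 185; the known cells sum to 139, so (3,1) = 46.
Column 1: 28 + 46 + 37 + 4 + ? = 185, so (1,1) = 70.
Column 3 must total 185; the given cells sum to 160, so (4,3) = 25.
The remaining cell in row 1 is (1,2) = 185 − 166 = 19.
The remaining cell in row 4 is (4,4) = 185 − 136 = 49.
Column 2: 19 + 52 + 10 + 61 + ? = 185, so (5,2) = 43.
From column 4, 185 − (7 + 40 + 73 + 49) gives (5,4) = 16.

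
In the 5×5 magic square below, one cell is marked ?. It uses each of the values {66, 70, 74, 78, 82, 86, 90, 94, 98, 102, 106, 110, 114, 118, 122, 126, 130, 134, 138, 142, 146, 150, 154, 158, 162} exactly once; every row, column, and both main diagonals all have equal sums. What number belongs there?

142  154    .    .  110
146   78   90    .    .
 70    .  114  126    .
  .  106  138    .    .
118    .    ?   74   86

162

The 25 entries sum to 2850, so each line sums to 2850/5 = 570.
Column 1: 142 + 146 + 70 + 118 + ? = 570, so (4,1) = 94.
Main diagonal must total 570; the given cells sum to 420, so (4,4) = 150.
Anti-diagonal: 110 + 114 + 106 + 118 + ? = 570, so (2,4) = 122.
The remaining cell in row 2 is (2,5) = 570 − 436 = 134.
From row 4, 570 − (94 + 106 + 138 + 150) gives (4,5) = 82.
Column 4 must total 570; the given cells sum to 472, so (1,4) = 98.
From column 5, 570 − (110 + 134 + 82 + 86) gives (3,5) = 158.
From row 1, 570 − (142 + 154 + 98 + 110) gives (1,3) = 66.
From row 3, 570 − (70 + 114 + 126 + 158) gives (3,2) = 102.
Column 2 needs 570; the known cells sum to 440, so (5,2) = 130.
From column 3, 570 − (66 + 90 + 114 + 138) gives (5,3) = 162.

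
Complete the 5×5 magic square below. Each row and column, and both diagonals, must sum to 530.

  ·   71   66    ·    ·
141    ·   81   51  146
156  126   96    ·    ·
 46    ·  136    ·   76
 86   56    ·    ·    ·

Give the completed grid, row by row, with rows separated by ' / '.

Row 2 needs 530; the known cells sum to 419, so (2,2) = 111.
From column 1, 530 − (141 + 156 + 46 + 86) gives (1,1) = 101.
Using column 2: 71 + 111 + 126 + 56 + ? → (4,2) = 530 − 364 = 166.
Using column 3: 66 + 81 + 96 + 136 + ? → (5,3) = 530 − 379 = 151.
Anti-diagonal must total 530; the given cells sum to 399, so (1,5) = 131.
The remaining cell in row 1 is (1,4) = 530 − 369 = 161.
Using row 4: 46 + 166 + 136 + 76 + ? → (4,4) = 530 − 424 = 106.
Main diagonal: 101 + 111 + 96 + 106 + ? = 530, so (5,5) = 116.
Row 5 needs 530; the known cells sum to 409, so (5,4) = 121.
Using column 4: 161 + 51 + 106 + 121 + ? → (3,4) = 530 − 439 = 91.
Column 5: 131 + 146 + 76 + 116 + ? = 530, so (3,5) = 61.

101 71 66 161 131 / 141 111 81 51 146 / 156 126 96 91 61 / 46 166 136 106 76 / 86 56 151 121 116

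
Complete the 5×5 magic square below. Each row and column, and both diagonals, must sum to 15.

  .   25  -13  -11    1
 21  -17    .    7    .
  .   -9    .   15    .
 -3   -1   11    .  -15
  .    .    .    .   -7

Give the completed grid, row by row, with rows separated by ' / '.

13 25 -13 -11 1 / 21 -17 -5 7 9 / -21 -9 3 15 27 / -3 -1 11 23 -15 / 5 17 19 -19 -7

Row 1 must total 15; the given cells sum to 2, so (1,1) = 13.
From row 4, 15 − (-3 + (-1) + 11 + (-15)) gives (4,4) = 23.
Column 2 needs 15; the known cells sum to -2, so (5,2) = 17.
Column 4 needs 15; the known cells sum to 34, so (5,4) = -19.
Main diagonal: 13 + (-17) + 23 + (-7) + ? = 15, so (3,3) = 3.
Anti-diagonal needs 15; the known cells sum to 10, so (5,1) = 5.
Row 5 needs 15; the known cells sum to -4, so (5,3) = 19.
Using column 1: 13 + 21 + (-3) + 5 + ? → (3,1) = 15 − 36 = -21.
From column 3, 15 − (-13 + 3 + 11 + 19) gives (2,3) = -5.
The remaining cell in row 2 is (2,5) = 15 − 6 = 9.
From row 3, 15 − (-21 + (-9) + 3 + 15) gives (3,5) = 27.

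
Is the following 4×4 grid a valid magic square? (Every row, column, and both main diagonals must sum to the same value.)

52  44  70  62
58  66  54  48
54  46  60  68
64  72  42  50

No — column 1 sums to 228 but anti-diagonal sums to 226.

Row 1: 52 + 44 + 70 + 62 = 228.
Row 2: 58 + 66 + 54 + 48 = 226.
Row 3: 54 + 46 + 60 + 68 = 228.
Row 4: 64 + 72 + 42 + 50 = 228.
Column 1: 52 + 58 + 54 + 64 = 228.
Column 2: 44 + 66 + 46 + 72 = 228.
Column 3: 70 + 54 + 60 + 42 = 226.
Column 4: 62 + 48 + 68 + 50 = 228.
Main diagonal: 52 + 66 + 60 + 50 = 228.
Anti-diagonal: 62 + 54 + 46 + 64 = 226.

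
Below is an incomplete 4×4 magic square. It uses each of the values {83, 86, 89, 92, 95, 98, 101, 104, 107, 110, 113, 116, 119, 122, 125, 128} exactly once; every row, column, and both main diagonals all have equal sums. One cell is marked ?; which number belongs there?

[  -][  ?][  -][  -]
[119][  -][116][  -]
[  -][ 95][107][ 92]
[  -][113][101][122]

The 16 entries sum to 1688, so each line sums to 1688/4 = 422.
From row 3, 422 − (95 + 107 + 92) gives (3,1) = 128.
From row 4, 422 − (113 + 101 + 122) gives (4,1) = 86.
Column 1 must total 422; the given cells sum to 333, so (1,1) = 89.
Column 3 needs 422; the known cells sum to 324, so (1,3) = 98.
The remaining cell in main diagonal is (2,2) = 422 − 318 = 104.
Using anti-diagonal: 116 + 95 + 86 + ? → (1,4) = 422 − 297 = 125.
Row 1 needs 422; the known cells sum to 312, so (1,2) = 110.

110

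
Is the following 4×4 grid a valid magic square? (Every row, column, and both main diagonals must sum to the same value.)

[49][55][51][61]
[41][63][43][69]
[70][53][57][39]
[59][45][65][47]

Row 1: 49 + 55 + 51 + 61 = 216.
Row 2: 41 + 63 + 43 + 69 = 216.
Row 3: 70 + 53 + 57 + 39 = 219.
Row 4: 59 + 45 + 65 + 47 = 216.
Column 1: 49 + 41 + 70 + 59 = 219.
Column 2: 55 + 63 + 53 + 45 = 216.
Column 3: 51 + 43 + 57 + 65 = 216.
Column 4: 61 + 69 + 39 + 47 = 216.
Main diagonal: 49 + 63 + 57 + 47 = 216.
Anti-diagonal: 61 + 43 + 53 + 59 = 216.

No — column 4 sums to 216 but column 1 sums to 219.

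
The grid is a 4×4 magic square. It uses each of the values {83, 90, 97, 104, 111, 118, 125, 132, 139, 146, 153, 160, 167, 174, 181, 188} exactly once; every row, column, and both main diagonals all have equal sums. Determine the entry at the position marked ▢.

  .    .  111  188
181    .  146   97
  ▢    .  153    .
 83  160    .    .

The 16 entries sum to 2168, so each line sums to 2168/4 = 542.
Row 2 must total 542; the given cells sum to 424, so (2,2) = 118.
Column 3: 111 + 146 + 153 + ? = 542, so (4,3) = 132.
Anti-diagonal must total 542; the given cells sum to 417, so (3,2) = 125.
The remaining cell in row 4 is (4,4) = 542 − 375 = 167.
The remaining cell in column 2 is (1,2) = 542 − 403 = 139.
Using column 4: 188 + 97 + 167 + ? → (3,4) = 542 − 452 = 90.
The remaining cell in main diagonal is (1,1) = 542 − 438 = 104.
Row 3 needs 542; the known cells sum to 368, so (3,1) = 174.

174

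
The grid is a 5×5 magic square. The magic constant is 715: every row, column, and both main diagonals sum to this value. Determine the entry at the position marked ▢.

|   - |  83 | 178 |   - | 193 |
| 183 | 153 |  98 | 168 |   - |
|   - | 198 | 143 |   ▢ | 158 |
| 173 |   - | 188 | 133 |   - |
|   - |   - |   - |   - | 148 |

Row 2 must total 715; the given cells sum to 602, so (2,5) = 113.
Using column 3: 178 + 98 + 143 + 188 + ? → (5,3) = 715 − 607 = 108.
Column 5: 193 + 113 + 158 + 148 + ? = 715, so (4,5) = 103.
Main diagonal needs 715; the known cells sum to 577, so (1,1) = 138.
Row 1 needs 715; the known cells sum to 592, so (1,4) = 123.
The remaining cell in row 4 is (4,2) = 715 − 597 = 118.
The remaining cell in column 2 is (5,2) = 715 − 552 = 163.
From anti-diagonal, 715 − (193 + 168 + 143 + 118) gives (5,1) = 93.
Row 5 needs 715; the known cells sum to 512, so (5,4) = 203.
The remaining cell in column 1 is (3,1) = 715 − 587 = 128.
From column 4, 715 − (123 + 168 + 133 + 203) gives (3,4) = 88.

88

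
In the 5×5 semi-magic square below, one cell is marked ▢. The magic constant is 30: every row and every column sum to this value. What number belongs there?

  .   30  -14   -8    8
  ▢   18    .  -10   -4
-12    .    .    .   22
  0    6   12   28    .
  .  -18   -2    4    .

From row 1, 30 − (30 + (-14) + (-8) + 8) gives (1,1) = 14.
Using row 4: 0 + 6 + 12 + 28 + ? → (4,5) = 30 − 46 = -16.
Column 2 needs 30; the known cells sum to 36, so (3,2) = -6.
Using column 4: -8 + (-10) + 28 + 4 + ? → (3,4) = 30 − 14 = 16.
The remaining cell in column 5 is (5,5) = 30 − 10 = 20.
Row 3 must total 30; the given cells sum to 20, so (3,3) = 10.
Row 5: -18 + (-2) + 4 + 20 + ? = 30, so (5,1) = 26.
The remaining cell in column 1 is (2,1) = 30 − 28 = 2.

2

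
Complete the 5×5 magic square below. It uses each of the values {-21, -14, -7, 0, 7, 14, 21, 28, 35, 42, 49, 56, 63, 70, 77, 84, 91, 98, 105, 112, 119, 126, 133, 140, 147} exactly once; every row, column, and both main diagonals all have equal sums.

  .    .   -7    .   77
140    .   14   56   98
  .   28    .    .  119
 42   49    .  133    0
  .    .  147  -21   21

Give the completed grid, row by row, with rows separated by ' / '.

The 25 entries sum to 1575, so each line sums to 1575/5 = 315.
Using row 2: 140 + 14 + 56 + 98 + ? → (2,2) = 315 − 308 = 7.
From row 4, 315 − (42 + 49 + 133 + 0) gives (4,3) = 91.
Column 3 needs 315; the known cells sum to 245, so (3,3) = 70.
Main diagonal must total 315; the given cells sum to 231, so (1,1) = 84.
From anti-diagonal, 315 − (77 + 56 + 70 + 49) gives (5,1) = 63.
Using row 5: 63 + 147 + (-21) + 21 + ? → (5,2) = 315 − 210 = 105.
Column 1 must total 315; the given cells sum to 329, so (3,1) = -14.
The remaining cell in column 2 is (1,2) = 315 − 189 = 126.
The remaining cell in row 1 is (1,4) = 315 − 280 = 35.
The remaining cell in row 3 is (3,4) = 315 − 203 = 112.

84 126 -7 35 77 / 140 7 14 56 98 / -14 28 70 112 119 / 42 49 91 133 0 / 63 105 147 -21 21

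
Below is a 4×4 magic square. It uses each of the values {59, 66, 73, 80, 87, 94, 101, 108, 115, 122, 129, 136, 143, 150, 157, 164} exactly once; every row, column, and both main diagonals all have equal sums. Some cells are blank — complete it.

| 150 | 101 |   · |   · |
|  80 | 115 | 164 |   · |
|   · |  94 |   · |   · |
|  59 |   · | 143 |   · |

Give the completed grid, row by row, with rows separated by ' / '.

The 16 entries sum to 1784, so each line sums to 1784/4 = 446.
Row 2 must total 446; the given cells sum to 359, so (2,4) = 87.
Column 1: 150 + 80 + 59 + ? = 446, so (3,1) = 157.
Column 2 must total 446; the given cells sum to 310, so (4,2) = 136.
Anti-diagonal must total 446; the given cells sum to 317, so (1,4) = 129.
The remaining cell in row 1 is (1,3) = 446 − 380 = 66.
Row 4 needs 446; the known cells sum to 338, so (4,4) = 108.
Column 3 must total 446; the given cells sum to 373, so (3,3) = 73.
Column 4 needs 446; the known cells sum to 324, so (3,4) = 122.

150 101 66 129 / 80 115 164 87 / 157 94 73 122 / 59 136 143 108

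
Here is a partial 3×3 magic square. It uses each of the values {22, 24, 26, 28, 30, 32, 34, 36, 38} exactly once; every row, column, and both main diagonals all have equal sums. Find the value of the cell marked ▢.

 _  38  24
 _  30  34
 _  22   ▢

The 9 entries sum to 270, so each line sums to 270/3 = 90.
Row 1 needs 90; the known cells sum to 62, so (1,1) = 28.
The remaining cell in row 2 is (2,1) = 90 − 64 = 26.
The remaining cell in column 1 is (3,1) = 90 − 54 = 36.
Column 3 needs 90; the known cells sum to 58, so (3,3) = 32.

32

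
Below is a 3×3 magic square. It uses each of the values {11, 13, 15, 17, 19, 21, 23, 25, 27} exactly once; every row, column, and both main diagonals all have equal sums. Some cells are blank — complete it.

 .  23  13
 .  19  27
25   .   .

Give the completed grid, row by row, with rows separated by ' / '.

21 23 13 / 11 19 27 / 25 15 17

The 9 entries sum to 171, so each line sums to 171/3 = 57.
The remaining cell in row 1 is (1,1) = 57 − 36 = 21.
The remaining cell in row 2 is (2,1) = 57 − 46 = 11.
Column 2: 23 + 19 + ? = 57, so (3,2) = 15.
Using column 3: 13 + 27 + ? → (3,3) = 57 − 40 = 17.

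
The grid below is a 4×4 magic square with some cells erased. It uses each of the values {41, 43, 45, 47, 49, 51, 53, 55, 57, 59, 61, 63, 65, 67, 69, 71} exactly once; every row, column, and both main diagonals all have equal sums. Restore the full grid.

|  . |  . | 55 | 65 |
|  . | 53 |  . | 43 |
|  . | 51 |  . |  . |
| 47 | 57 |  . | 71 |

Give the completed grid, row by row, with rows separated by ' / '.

41 63 55 65 / 67 53 61 43 / 69 51 59 45 / 47 57 49 71

The 16 entries sum to 896, so each line sums to 896/4 = 224.
Row 4: 47 + 57 + 71 + ? = 224, so (4,3) = 49.
The remaining cell in column 2 is (1,2) = 224 − 161 = 63.
Column 4 needs 224; the known cells sum to 179, so (3,4) = 45.
Anti-diagonal: 65 + 51 + 47 + ? = 224, so (2,3) = 61.
The remaining cell in row 1 is (1,1) = 224 − 183 = 41.
Using row 2: 53 + 61 + 43 + ? → (2,1) = 224 − 157 = 67.
Column 1 must total 224; the given cells sum to 155, so (3,1) = 69.
Column 3: 55 + 61 + 49 + ? = 224, so (3,3) = 59.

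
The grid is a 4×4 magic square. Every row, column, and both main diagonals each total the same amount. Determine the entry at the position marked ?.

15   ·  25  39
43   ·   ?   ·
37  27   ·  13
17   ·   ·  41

Column 1 is complete and sums to 112; that is the magic constant.
Row 1 must total 112; the given cells sum to 79, so (1,2) = 33.
From row 3, 112 − (37 + 27 + 13) gives (3,3) = 35.
Column 4 must total 112; the given cells sum to 93, so (2,4) = 19.
Main diagonal must total 112; the given cells sum to 91, so (2,2) = 21.
Anti-diagonal must total 112; the given cells sum to 83, so (2,3) = 29.

29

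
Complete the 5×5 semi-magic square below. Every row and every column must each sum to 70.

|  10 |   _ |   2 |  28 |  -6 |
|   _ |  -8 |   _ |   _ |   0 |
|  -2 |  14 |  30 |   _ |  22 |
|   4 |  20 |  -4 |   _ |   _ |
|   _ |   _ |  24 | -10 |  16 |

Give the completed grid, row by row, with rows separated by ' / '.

10 36 2 28 -6 / 26 -8 18 34 0 / -2 14 30 6 22 / 4 20 -4 12 38 / 32 8 24 -10 16

Using row 1: 10 + 2 + 28 + (-6) + ? → (1,2) = 70 − 34 = 36.
Row 3: -2 + 14 + 30 + 22 + ? = 70, so (3,4) = 6.
The remaining cell in column 2 is (5,2) = 70 − 62 = 8.
Using column 3: 2 + 30 + (-4) + 24 + ? → (2,3) = 70 − 52 = 18.
From column 5, 70 − (-6 + 0 + 22 + 16) gives (4,5) = 38.
Row 4: 4 + 20 + (-4) + 38 + ? = 70, so (4,4) = 12.
The remaining cell in row 5 is (5,1) = 70 − 38 = 32.
Column 1: 10 + (-2) + 4 + 32 + ? = 70, so (2,1) = 26.
Using column 4: 28 + 6 + 12 + (-10) + ? → (2,4) = 70 − 36 = 34.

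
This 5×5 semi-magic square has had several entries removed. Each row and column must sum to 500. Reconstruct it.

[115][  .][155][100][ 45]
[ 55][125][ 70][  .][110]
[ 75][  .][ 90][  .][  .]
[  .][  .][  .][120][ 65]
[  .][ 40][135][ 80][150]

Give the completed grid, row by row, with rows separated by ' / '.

Using row 1: 115 + 155 + 100 + 45 + ? → (1,2) = 500 − 415 = 85.
From row 2, 500 − (55 + 125 + 70 + 110) gives (2,4) = 140.
From row 5, 500 − (40 + 135 + 80 + 150) gives (5,1) = 95.
From column 1, 500 − (115 + 55 + 75 + 95) gives (4,1) = 160.
Column 3 needs 500; the known cells sum to 450, so (4,3) = 50.
Column 4 needs 500; the known cells sum to 440, so (3,4) = 60.
Using column 5: 45 + 110 + 65 + 150 + ? → (3,5) = 500 − 370 = 130.
From row 3, 500 − (75 + 90 + 60 + 130) gives (3,2) = 145.
Row 4 must total 500; the given cells sum to 395, so (4,2) = 105.

115 85 155 100 45 / 55 125 70 140 110 / 75 145 90 60 130 / 160 105 50 120 65 / 95 40 135 80 150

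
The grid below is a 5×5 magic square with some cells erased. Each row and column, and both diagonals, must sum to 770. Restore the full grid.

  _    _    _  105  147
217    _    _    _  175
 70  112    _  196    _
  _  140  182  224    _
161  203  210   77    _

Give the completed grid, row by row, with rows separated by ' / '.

189 231 98 105 147 / 217 84 126 168 175 / 70 112 154 196 238 / 133 140 182 224 91 / 161 203 210 77 119

Using row 5: 161 + 203 + 210 + 77 + ? → (5,5) = 770 − 651 = 119.
Using column 4: 105 + 196 + 224 + 77 + ? → (2,4) = 770 − 602 = 168.
Anti-diagonal needs 770; the known cells sum to 616, so (3,3) = 154.
From row 3, 770 − (70 + 112 + 154 + 196) gives (3,5) = 238.
Column 5 needs 770; the known cells sum to 679, so (4,5) = 91.
Row 4 must total 770; the given cells sum to 637, so (4,1) = 133.
The remaining cell in column 1 is (1,1) = 770 − 581 = 189.
From main diagonal, 770 − (189 + 154 + 224 + 119) gives (2,2) = 84.
From row 2, 770 − (217 + 84 + 168 + 175) gives (2,3) = 126.
Column 2 must total 770; the given cells sum to 539, so (1,2) = 231.
Using column 3: 126 + 154 + 182 + 210 + ? → (1,3) = 770 − 672 = 98.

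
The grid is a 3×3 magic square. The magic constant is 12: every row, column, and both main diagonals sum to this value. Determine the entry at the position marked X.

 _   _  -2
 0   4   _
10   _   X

From row 2, 12 − (0 + 4) gives (2,3) = 8.
Column 1: 0 + 10 + ? = 12, so (1,1) = 2.
Column 3 must total 12; the given cells sum to 6, so (3,3) = 6.

6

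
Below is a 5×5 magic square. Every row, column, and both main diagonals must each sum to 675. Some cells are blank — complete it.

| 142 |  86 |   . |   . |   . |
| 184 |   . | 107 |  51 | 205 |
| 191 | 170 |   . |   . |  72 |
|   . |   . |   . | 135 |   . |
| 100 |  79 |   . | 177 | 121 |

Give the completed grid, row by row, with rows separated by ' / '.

Row 2: 184 + 107 + 51 + 205 + ? = 675, so (2,2) = 128.
The remaining cell in row 5 is (5,3) = 675 − 477 = 198.
From column 1, 675 − (142 + 184 + 191 + 100) gives (4,1) = 58.
Using column 2: 86 + 128 + 170 + 79 + ? → (4,2) = 675 − 463 = 212.
Main diagonal: 142 + 128 + 135 + 121 + ? = 675, so (3,3) = 149.
Anti-diagonal: 51 + 149 + 212 + 100 + ? = 675, so (1,5) = 163.
Row 3 needs 675; the known cells sum to 582, so (3,4) = 93.
Column 4: 51 + 93 + 135 + 177 + ? = 675, so (1,4) = 219.
The remaining cell in column 5 is (4,5) = 675 − 561 = 114.
Row 1: 142 + 86 + 219 + 163 + ? = 675, so (1,3) = 65.
Using row 4: 58 + 212 + 135 + 114 + ? → (4,3) = 675 − 519 = 156.

142 86 65 219 163 / 184 128 107 51 205 / 191 170 149 93 72 / 58 212 156 135 114 / 100 79 198 177 121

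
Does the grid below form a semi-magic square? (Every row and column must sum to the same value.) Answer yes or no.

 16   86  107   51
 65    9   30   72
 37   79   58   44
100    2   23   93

Row 1: 16 + 86 + 107 + 51 = 260.
Row 2: 65 + 9 + 30 + 72 = 176.
Row 3: 37 + 79 + 58 + 44 = 218.
Row 4: 100 + 2 + 23 + 93 = 218.
Column 1: 16 + 65 + 37 + 100 = 218.
Column 2: 86 + 9 + 79 + 2 = 176.
Column 3: 107 + 30 + 58 + 23 = 218.
Column 4: 51 + 72 + 44 + 93 = 260.

No — column 3 sums to 218 but row 1 sums to 260.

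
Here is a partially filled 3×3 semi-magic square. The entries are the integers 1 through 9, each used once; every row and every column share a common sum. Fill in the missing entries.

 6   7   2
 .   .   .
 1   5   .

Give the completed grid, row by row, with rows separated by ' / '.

The entries are 1 through 9, which sum to 45, so each line sums to 45/3 = 15.
From row 3, 15 − (1 + 5) gives (3,3) = 9.
Column 1 must total 15; the given cells sum to 7, so (2,1) = 8.
Column 2 must total 15; the given cells sum to 12, so (2,2) = 3.
Column 3 must total 15; the given cells sum to 11, so (2,3) = 4.

6 7 2 / 8 3 4 / 1 5 9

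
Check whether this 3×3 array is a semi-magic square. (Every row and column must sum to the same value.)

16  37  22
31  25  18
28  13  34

No — row 2 sums to 74 but row 1 sums to 75.

Row 1: 16 + 37 + 22 = 75.
Row 2: 31 + 25 + 18 = 74.
Row 3: 28 + 13 + 34 = 75.
Column 1: 16 + 31 + 28 = 75.
Column 2: 37 + 25 + 13 = 75.
Column 3: 22 + 18 + 34 = 74.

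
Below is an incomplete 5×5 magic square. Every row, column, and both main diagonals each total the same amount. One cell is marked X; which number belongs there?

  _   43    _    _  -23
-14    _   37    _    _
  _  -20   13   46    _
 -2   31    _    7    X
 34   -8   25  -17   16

40

Row 5 is complete and sums to 50; that is the magic constant.
Column 2 needs 50; the known cells sum to 46, so (2,2) = 4.
Main diagonal must total 50; the given cells sum to 40, so (1,1) = 10.
The remaining cell in anti-diagonal is (2,4) = 50 − 55 = -5.
Row 2 must total 50; the given cells sum to 22, so (2,5) = 28.
The remaining cell in column 1 is (3,1) = 50 − 28 = 22.
Column 4 must total 50; the given cells sum to 31, so (1,4) = 19.
Row 1: 10 + 43 + 19 + (-23) + ? = 50, so (1,3) = 1.
Using row 3: 22 + (-20) + 13 + 46 + ? → (3,5) = 50 − 61 = -11.
The remaining cell in column 3 is (4,3) = 50 − 76 = -26.
The remaining cell in column 5 is (4,5) = 50 − 10 = 40.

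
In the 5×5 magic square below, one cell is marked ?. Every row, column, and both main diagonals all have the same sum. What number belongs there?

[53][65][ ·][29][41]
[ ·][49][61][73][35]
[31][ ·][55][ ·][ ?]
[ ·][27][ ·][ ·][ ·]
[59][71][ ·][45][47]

Anti-diagonal is complete and sums to 255; that is the magic constant.
Row 1 must total 255; the given cells sum to 188, so (1,3) = 67.
The remaining cell in row 2 is (2,1) = 255 − 218 = 37.
Using row 5: 59 + 71 + 45 + 47 + ? → (5,3) = 255 − 222 = 33.
Using column 1: 53 + 37 + 31 + 59 + ? → (4,1) = 255 − 180 = 75.
Using column 2: 65 + 49 + 27 + 71 + ? → (3,2) = 255 − 212 = 43.
From column 3, 255 − (67 + 61 + 55 + 33) gives (4,3) = 39.
The remaining cell in main diagonal is (4,4) = 255 − 204 = 51.
The remaining cell in row 4 is (4,5) = 255 − 192 = 63.
The remaining cell in column 4 is (3,4) = 255 − 198 = 57.
Column 5 must total 255; the given cells sum to 186, so (3,5) = 69.

69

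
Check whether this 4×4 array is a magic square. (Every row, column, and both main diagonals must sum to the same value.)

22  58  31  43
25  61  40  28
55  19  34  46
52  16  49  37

Yes

Row 1: 22 + 58 + 31 + 43 = 154.
Row 2: 25 + 61 + 40 + 28 = 154.
Row 3: 55 + 19 + 34 + 46 = 154.
Row 4: 52 + 16 + 49 + 37 = 154.
Column 1: 22 + 25 + 55 + 52 = 154.
Column 2: 58 + 61 + 19 + 16 = 154.
Column 3: 31 + 40 + 34 + 49 = 154.
Column 4: 43 + 28 + 46 + 37 = 154.
Main diagonal: 22 + 61 + 34 + 37 = 154.
Anti-diagonal: 43 + 40 + 19 + 52 = 154.
All lines sum to 154.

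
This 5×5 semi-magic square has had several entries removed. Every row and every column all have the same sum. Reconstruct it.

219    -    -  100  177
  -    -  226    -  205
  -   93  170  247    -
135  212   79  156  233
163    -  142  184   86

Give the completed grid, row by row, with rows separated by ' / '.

Row 4 is already complete: 135 + 212 + 79 + 156 + 233 = 815, so that is the magic constant.
Row 5 needs 815; the known cells sum to 575, so (5,2) = 240.
Column 3: 226 + 170 + 79 + 142 + ? = 815, so (1,3) = 198.
The remaining cell in column 4 is (2,4) = 815 − 687 = 128.
The remaining cell in column 5 is (3,5) = 815 − 701 = 114.
The remaining cell in row 1 is (1,2) = 815 − 694 = 121.
The remaining cell in row 3 is (3,1) = 815 − 624 = 191.
Using column 1: 219 + 191 + 135 + 163 + ? → (2,1) = 815 − 708 = 107.
Column 2 needs 815; the known cells sum to 666, so (2,2) = 149.

219 121 198 100 177 / 107 149 226 128 205 / 191 93 170 247 114 / 135 212 79 156 233 / 163 240 142 184 86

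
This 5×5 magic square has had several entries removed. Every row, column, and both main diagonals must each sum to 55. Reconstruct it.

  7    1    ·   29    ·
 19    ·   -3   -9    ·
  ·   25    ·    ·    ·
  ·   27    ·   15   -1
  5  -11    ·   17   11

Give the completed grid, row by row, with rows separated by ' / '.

7 1 -5 29 23 / 19 13 -3 -9 35 / 31 25 9 3 -13 / -7 27 21 15 -1 / 5 -11 33 17 11

Row 5 must total 55; the given cells sum to 22, so (5,3) = 33.
Using column 2: 1 + 25 + 27 + (-11) + ? → (2,2) = 55 − 42 = 13.
From column 4, 55 − (29 + (-9) + 15 + 17) gives (3,4) = 3.
From main diagonal, 55 − (7 + 13 + 15 + 11) gives (3,3) = 9.
Anti-diagonal needs 55; the known cells sum to 32, so (1,5) = 23.
From row 1, 55 − (7 + 1 + 29 + 23) gives (1,3) = -5.
From row 2, 55 − (19 + 13 + (-3) + (-9)) gives (2,5) = 35.
Using column 3: -5 + (-3) + 9 + 33 + ? → (4,3) = 55 − 34 = 21.
Column 5 needs 55; the known cells sum to 68, so (3,5) = -13.
The remaining cell in row 3 is (3,1) = 55 − 24 = 31.
Row 4 needs 55; the known cells sum to 62, so (4,1) = -7.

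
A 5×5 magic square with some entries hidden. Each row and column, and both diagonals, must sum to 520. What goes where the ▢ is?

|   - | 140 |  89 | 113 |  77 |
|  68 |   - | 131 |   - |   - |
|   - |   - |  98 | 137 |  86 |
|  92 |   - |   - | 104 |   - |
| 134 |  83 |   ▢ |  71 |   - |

Row 1 must total 520; the given cells sum to 419, so (1,1) = 101.
Column 1 needs 520; the known cells sum to 395, so (3,1) = 125.
The remaining cell in column 4 is (2,4) = 520 − 425 = 95.
Anti-diagonal: 77 + 95 + 98 + 134 + ? = 520, so (4,2) = 116.
Row 3: 125 + 98 + 137 + 86 + ? = 520, so (3,2) = 74.
Column 2: 140 + 74 + 116 + 83 + ? = 520, so (2,2) = 107.
Main diagonal: 101 + 107 + 98 + 104 + ? = 520, so (5,5) = 110.
The remaining cell in row 2 is (2,5) = 520 − 401 = 119.
The remaining cell in row 5 is (5,3) = 520 − 398 = 122.

122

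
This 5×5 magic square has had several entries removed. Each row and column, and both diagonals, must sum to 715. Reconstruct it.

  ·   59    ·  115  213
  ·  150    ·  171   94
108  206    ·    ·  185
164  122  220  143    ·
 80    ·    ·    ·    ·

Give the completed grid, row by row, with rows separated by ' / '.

136 59 192 115 213 / 227 150 73 171 94 / 108 206 129 87 185 / 164 122 220 143 66 / 80 178 101 199 157

From row 4, 715 − (164 + 122 + 220 + 143) gives (4,5) = 66.
From column 2, 715 − (59 + 150 + 206 + 122) gives (5,2) = 178.
Column 5 needs 715; the known cells sum to 558, so (5,5) = 157.
The remaining cell in anti-diagonal is (3,3) = 715 − 586 = 129.
Row 3 needs 715; the known cells sum to 628, so (3,4) = 87.
Column 4: 115 + 171 + 87 + 143 + ? = 715, so (5,4) = 199.
From main diagonal, 715 − (150 + 129 + 143 + 157) gives (1,1) = 136.
Row 1 needs 715; the known cells sum to 523, so (1,3) = 192.
From row 5, 715 − (80 + 178 + 199 + 157) gives (5,3) = 101.
From column 1, 715 − (136 + 108 + 164 + 80) gives (2,1) = 227.
Column 3 must total 715; the given cells sum to 642, so (2,3) = 73.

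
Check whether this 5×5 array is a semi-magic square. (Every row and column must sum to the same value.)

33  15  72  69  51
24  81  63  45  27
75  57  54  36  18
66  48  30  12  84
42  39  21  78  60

Yes

Row 1: 33 + 15 + 72 + 69 + 51 = 240.
Row 2: 24 + 81 + 63 + 45 + 27 = 240.
Row 3: 75 + 57 + 54 + 36 + 18 = 240.
Row 4: 66 + 48 + 30 + 12 + 84 = 240.
Row 5: 42 + 39 + 21 + 78 + 60 = 240.
Column 1: 33 + 24 + 75 + 66 + 42 = 240.
Column 2: 15 + 81 + 57 + 48 + 39 = 240.
Column 3: 72 + 63 + 54 + 30 + 21 = 240.
Column 4: 69 + 45 + 36 + 12 + 78 = 240.
Column 5: 51 + 27 + 18 + 84 + 60 = 240.
All lines sum to 240.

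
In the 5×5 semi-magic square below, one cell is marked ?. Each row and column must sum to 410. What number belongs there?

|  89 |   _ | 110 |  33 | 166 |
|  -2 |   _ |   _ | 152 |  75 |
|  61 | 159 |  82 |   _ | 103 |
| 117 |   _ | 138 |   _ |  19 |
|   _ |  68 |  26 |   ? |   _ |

Row 1: 89 + 110 + 33 + 166 + ? = 410, so (1,2) = 12.
Using row 3: 61 + 159 + 82 + 103 + ? → (3,4) = 410 − 405 = 5.
Column 1: 89 + (-2) + 61 + 117 + ? = 410, so (5,1) = 145.
From column 3, 410 − (110 + 82 + 138 + 26) gives (2,3) = 54.
Column 5 must total 410; the given cells sum to 363, so (5,5) = 47.
Row 2: -2 + 54 + 152 + 75 + ? = 410, so (2,2) = 131.
Row 5: 145 + 68 + 26 + 47 + ? = 410, so (5,4) = 124.

124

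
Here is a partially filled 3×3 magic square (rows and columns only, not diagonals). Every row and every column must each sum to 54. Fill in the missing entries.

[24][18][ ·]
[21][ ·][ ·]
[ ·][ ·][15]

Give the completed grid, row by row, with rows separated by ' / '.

24 18 12 / 21 6 27 / 9 30 15

Row 1: 24 + 18 + ? = 54, so (1,3) = 12.
Using column 1: 24 + 21 + ? → (3,1) = 54 − 45 = 9.
Column 3 needs 54; the known cells sum to 27, so (2,3) = 27.
Using row 2: 21 + 27 + ? → (2,2) = 54 − 48 = 6.
From row 3, 54 − (9 + 15) gives (3,2) = 30.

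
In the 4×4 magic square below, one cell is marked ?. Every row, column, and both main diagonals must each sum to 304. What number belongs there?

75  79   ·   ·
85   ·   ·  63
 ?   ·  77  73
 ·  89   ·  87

Column 4 needs 304; the known cells sum to 223, so (1,4) = 81.
Main diagonal: 75 + 77 + 87 + ? = 304, so (2,2) = 65.
Row 1 needs 304; the known cells sum to 235, so (1,3) = 69.
Row 2: 85 + 65 + 63 + ? = 304, so (2,3) = 91.
Using column 2: 79 + 65 + 89 + ? → (3,2) = 304 − 233 = 71.
Column 3 needs 304; the known cells sum to 237, so (4,3) = 67.
Anti-diagonal: 81 + 91 + 71 + ? = 304, so (4,1) = 61.
Using row 3: 71 + 77 + 73 + ? → (3,1) = 304 − 221 = 83.

83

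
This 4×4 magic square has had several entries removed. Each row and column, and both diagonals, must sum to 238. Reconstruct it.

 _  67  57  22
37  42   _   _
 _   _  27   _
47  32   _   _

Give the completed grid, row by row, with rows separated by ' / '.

92 67 57 22 / 37 42 72 87 / 62 97 27 52 / 47 32 82 77

Row 1 needs 238; the known cells sum to 146, so (1,1) = 92.
Using column 1: 92 + 37 + 47 + ? → (3,1) = 238 − 176 = 62.
Column 2 needs 238; the known cells sum to 141, so (3,2) = 97.
Main diagonal needs 238; the known cells sum to 161, so (4,4) = 77.
The remaining cell in anti-diagonal is (2,3) = 238 − 166 = 72.
Row 2 must total 238; the given cells sum to 151, so (2,4) = 87.
From row 3, 238 − (62 + 97 + 27) gives (3,4) = 52.
Row 4 must total 238; the given cells sum to 156, so (4,3) = 82.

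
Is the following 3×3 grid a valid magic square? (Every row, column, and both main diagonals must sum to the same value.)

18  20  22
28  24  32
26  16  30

No — row 2 sums to 84 but main diagonal sums to 72.

Row 1: 18 + 20 + 22 = 60.
Row 2: 28 + 24 + 32 = 84.
Row 3: 26 + 16 + 30 = 72.
Column 1: 18 + 28 + 26 = 72.
Column 2: 20 + 24 + 16 = 60.
Column 3: 22 + 32 + 30 = 84.
Main diagonal: 18 + 24 + 30 = 72.
Anti-diagonal: 22 + 24 + 26 = 72.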